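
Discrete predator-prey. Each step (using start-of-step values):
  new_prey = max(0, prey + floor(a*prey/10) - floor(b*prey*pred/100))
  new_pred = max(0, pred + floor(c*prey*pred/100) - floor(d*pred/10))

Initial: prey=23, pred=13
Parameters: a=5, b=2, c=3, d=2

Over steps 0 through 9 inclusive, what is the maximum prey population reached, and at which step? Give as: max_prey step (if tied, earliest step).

Step 1: prey: 23+11-5=29; pred: 13+8-2=19
Step 2: prey: 29+14-11=32; pred: 19+16-3=32
Step 3: prey: 32+16-20=28; pred: 32+30-6=56
Step 4: prey: 28+14-31=11; pred: 56+47-11=92
Step 5: prey: 11+5-20=0; pred: 92+30-18=104
Step 6: prey: 0+0-0=0; pred: 104+0-20=84
Step 7: prey: 0+0-0=0; pred: 84+0-16=68
Step 8: prey: 0+0-0=0; pred: 68+0-13=55
Step 9: prey: 0+0-0=0; pred: 55+0-11=44
Max prey = 32 at step 2

Answer: 32 2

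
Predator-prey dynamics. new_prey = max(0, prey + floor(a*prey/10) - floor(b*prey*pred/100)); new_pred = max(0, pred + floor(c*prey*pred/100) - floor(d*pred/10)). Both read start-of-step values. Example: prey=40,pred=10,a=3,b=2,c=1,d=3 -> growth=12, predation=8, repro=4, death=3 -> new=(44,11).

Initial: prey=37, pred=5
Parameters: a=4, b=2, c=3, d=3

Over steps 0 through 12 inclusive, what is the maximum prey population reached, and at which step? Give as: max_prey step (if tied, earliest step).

Answer: 60 3

Derivation:
Step 1: prey: 37+14-3=48; pred: 5+5-1=9
Step 2: prey: 48+19-8=59; pred: 9+12-2=19
Step 3: prey: 59+23-22=60; pred: 19+33-5=47
Step 4: prey: 60+24-56=28; pred: 47+84-14=117
Step 5: prey: 28+11-65=0; pred: 117+98-35=180
Step 6: prey: 0+0-0=0; pred: 180+0-54=126
Step 7: prey: 0+0-0=0; pred: 126+0-37=89
Step 8: prey: 0+0-0=0; pred: 89+0-26=63
Step 9: prey: 0+0-0=0; pred: 63+0-18=45
Step 10: prey: 0+0-0=0; pred: 45+0-13=32
Step 11: prey: 0+0-0=0; pred: 32+0-9=23
Step 12: prey: 0+0-0=0; pred: 23+0-6=17
Max prey = 60 at step 3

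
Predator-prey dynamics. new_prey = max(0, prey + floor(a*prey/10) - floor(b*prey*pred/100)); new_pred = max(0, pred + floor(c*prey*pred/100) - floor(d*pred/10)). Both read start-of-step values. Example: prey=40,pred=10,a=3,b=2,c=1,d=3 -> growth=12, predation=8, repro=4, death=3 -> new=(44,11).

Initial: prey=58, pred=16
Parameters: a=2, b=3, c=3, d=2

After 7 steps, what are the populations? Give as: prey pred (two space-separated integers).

Step 1: prey: 58+11-27=42; pred: 16+27-3=40
Step 2: prey: 42+8-50=0; pred: 40+50-8=82
Step 3: prey: 0+0-0=0; pred: 82+0-16=66
Step 4: prey: 0+0-0=0; pred: 66+0-13=53
Step 5: prey: 0+0-0=0; pred: 53+0-10=43
Step 6: prey: 0+0-0=0; pred: 43+0-8=35
Step 7: prey: 0+0-0=0; pred: 35+0-7=28

Answer: 0 28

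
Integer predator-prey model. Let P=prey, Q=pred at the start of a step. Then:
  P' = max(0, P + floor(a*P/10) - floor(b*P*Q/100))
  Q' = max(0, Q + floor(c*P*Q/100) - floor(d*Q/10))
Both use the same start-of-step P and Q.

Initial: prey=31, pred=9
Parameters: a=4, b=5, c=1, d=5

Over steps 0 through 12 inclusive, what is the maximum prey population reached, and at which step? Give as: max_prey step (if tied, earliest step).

Answer: 134 10

Derivation:
Step 1: prey: 31+12-13=30; pred: 9+2-4=7
Step 2: prey: 30+12-10=32; pred: 7+2-3=6
Step 3: prey: 32+12-9=35; pred: 6+1-3=4
Step 4: prey: 35+14-7=42; pred: 4+1-2=3
Step 5: prey: 42+16-6=52; pred: 3+1-1=3
Step 6: prey: 52+20-7=65; pred: 3+1-1=3
Step 7: prey: 65+26-9=82; pred: 3+1-1=3
Step 8: prey: 82+32-12=102; pred: 3+2-1=4
Step 9: prey: 102+40-20=122; pred: 4+4-2=6
Step 10: prey: 122+48-36=134; pred: 6+7-3=10
Step 11: prey: 134+53-67=120; pred: 10+13-5=18
Step 12: prey: 120+48-108=60; pred: 18+21-9=30
Max prey = 134 at step 10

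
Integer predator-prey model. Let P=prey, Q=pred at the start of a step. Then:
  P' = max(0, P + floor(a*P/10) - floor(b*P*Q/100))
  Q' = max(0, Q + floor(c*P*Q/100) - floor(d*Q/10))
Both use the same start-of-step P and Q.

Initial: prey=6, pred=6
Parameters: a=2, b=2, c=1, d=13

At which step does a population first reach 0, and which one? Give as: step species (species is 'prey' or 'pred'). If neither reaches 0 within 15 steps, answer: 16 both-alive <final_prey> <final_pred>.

Answer: 1 pred

Derivation:
Step 1: prey: 6+1-0=7; pred: 6+0-7=0
First extinction: pred at step 1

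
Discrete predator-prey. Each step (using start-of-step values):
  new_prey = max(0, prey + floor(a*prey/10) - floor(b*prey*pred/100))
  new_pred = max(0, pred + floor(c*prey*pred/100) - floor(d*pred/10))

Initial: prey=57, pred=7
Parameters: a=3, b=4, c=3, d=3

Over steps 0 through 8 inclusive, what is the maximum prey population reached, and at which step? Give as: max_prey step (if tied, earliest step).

Step 1: prey: 57+17-15=59; pred: 7+11-2=16
Step 2: prey: 59+17-37=39; pred: 16+28-4=40
Step 3: prey: 39+11-62=0; pred: 40+46-12=74
Step 4: prey: 0+0-0=0; pred: 74+0-22=52
Step 5: prey: 0+0-0=0; pred: 52+0-15=37
Step 6: prey: 0+0-0=0; pred: 37+0-11=26
Step 7: prey: 0+0-0=0; pred: 26+0-7=19
Step 8: prey: 0+0-0=0; pred: 19+0-5=14
Max prey = 59 at step 1

Answer: 59 1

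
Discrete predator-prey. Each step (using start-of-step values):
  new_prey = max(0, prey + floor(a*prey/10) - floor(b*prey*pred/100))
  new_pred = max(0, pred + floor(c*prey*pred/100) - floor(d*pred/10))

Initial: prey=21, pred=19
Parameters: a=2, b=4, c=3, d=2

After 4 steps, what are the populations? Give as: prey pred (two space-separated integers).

Step 1: prey: 21+4-15=10; pred: 19+11-3=27
Step 2: prey: 10+2-10=2; pred: 27+8-5=30
Step 3: prey: 2+0-2=0; pred: 30+1-6=25
Step 4: prey: 0+0-0=0; pred: 25+0-5=20

Answer: 0 20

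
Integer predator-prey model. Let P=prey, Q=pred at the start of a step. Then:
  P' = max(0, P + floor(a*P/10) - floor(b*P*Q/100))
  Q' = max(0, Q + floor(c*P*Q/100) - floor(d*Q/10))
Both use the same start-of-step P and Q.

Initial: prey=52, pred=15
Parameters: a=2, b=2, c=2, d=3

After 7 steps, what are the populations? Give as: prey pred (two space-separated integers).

Step 1: prey: 52+10-15=47; pred: 15+15-4=26
Step 2: prey: 47+9-24=32; pred: 26+24-7=43
Step 3: prey: 32+6-27=11; pred: 43+27-12=58
Step 4: prey: 11+2-12=1; pred: 58+12-17=53
Step 5: prey: 1+0-1=0; pred: 53+1-15=39
Step 6: prey: 0+0-0=0; pred: 39+0-11=28
Step 7: prey: 0+0-0=0; pred: 28+0-8=20

Answer: 0 20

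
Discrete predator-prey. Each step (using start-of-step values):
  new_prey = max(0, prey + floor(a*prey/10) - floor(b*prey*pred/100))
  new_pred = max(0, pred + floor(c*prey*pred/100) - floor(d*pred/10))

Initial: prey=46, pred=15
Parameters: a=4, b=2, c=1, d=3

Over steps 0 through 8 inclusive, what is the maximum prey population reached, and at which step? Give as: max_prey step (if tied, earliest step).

Step 1: prey: 46+18-13=51; pred: 15+6-4=17
Step 2: prey: 51+20-17=54; pred: 17+8-5=20
Step 3: prey: 54+21-21=54; pred: 20+10-6=24
Step 4: prey: 54+21-25=50; pred: 24+12-7=29
Step 5: prey: 50+20-29=41; pred: 29+14-8=35
Step 6: prey: 41+16-28=29; pred: 35+14-10=39
Step 7: prey: 29+11-22=18; pred: 39+11-11=39
Step 8: prey: 18+7-14=11; pred: 39+7-11=35
Max prey = 54 at step 2

Answer: 54 2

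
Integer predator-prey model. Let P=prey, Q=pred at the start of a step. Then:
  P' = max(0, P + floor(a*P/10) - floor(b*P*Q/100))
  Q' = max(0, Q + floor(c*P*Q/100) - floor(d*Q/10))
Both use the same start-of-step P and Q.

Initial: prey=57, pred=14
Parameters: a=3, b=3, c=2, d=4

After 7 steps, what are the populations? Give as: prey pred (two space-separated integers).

Step 1: prey: 57+17-23=51; pred: 14+15-5=24
Step 2: prey: 51+15-36=30; pred: 24+24-9=39
Step 3: prey: 30+9-35=4; pred: 39+23-15=47
Step 4: prey: 4+1-5=0; pred: 47+3-18=32
Step 5: prey: 0+0-0=0; pred: 32+0-12=20
Step 6: prey: 0+0-0=0; pred: 20+0-8=12
Step 7: prey: 0+0-0=0; pred: 12+0-4=8

Answer: 0 8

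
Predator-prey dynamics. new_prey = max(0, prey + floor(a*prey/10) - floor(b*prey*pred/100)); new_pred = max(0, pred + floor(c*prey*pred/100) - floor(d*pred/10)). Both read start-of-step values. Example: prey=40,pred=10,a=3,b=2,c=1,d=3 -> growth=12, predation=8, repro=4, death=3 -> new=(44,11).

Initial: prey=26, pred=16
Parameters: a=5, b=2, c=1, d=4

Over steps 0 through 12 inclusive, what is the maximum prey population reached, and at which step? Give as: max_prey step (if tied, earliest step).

Answer: 102 7

Derivation:
Step 1: prey: 26+13-8=31; pred: 16+4-6=14
Step 2: prey: 31+15-8=38; pred: 14+4-5=13
Step 3: prey: 38+19-9=48; pred: 13+4-5=12
Step 4: prey: 48+24-11=61; pred: 12+5-4=13
Step 5: prey: 61+30-15=76; pred: 13+7-5=15
Step 6: prey: 76+38-22=92; pred: 15+11-6=20
Step 7: prey: 92+46-36=102; pred: 20+18-8=30
Step 8: prey: 102+51-61=92; pred: 30+30-12=48
Step 9: prey: 92+46-88=50; pred: 48+44-19=73
Step 10: prey: 50+25-73=2; pred: 73+36-29=80
Step 11: prey: 2+1-3=0; pred: 80+1-32=49
Step 12: prey: 0+0-0=0; pred: 49+0-19=30
Max prey = 102 at step 7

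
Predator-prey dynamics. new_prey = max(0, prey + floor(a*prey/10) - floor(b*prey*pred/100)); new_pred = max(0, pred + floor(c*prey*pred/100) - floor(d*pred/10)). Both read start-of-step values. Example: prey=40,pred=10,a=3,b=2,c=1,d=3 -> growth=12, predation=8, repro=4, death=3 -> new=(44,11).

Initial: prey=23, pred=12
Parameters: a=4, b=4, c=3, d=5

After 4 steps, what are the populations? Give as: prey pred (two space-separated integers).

Answer: 12 15

Derivation:
Step 1: prey: 23+9-11=21; pred: 12+8-6=14
Step 2: prey: 21+8-11=18; pred: 14+8-7=15
Step 3: prey: 18+7-10=15; pred: 15+8-7=16
Step 4: prey: 15+6-9=12; pred: 16+7-8=15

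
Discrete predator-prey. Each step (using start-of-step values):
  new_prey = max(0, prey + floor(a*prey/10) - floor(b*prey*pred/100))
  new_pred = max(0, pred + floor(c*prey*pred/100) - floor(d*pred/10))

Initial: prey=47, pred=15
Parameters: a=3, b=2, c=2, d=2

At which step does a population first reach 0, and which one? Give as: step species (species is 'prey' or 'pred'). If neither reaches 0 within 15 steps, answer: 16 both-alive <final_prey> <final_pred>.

Answer: 4 prey

Derivation:
Step 1: prey: 47+14-14=47; pred: 15+14-3=26
Step 2: prey: 47+14-24=37; pred: 26+24-5=45
Step 3: prey: 37+11-33=15; pred: 45+33-9=69
Step 4: prey: 15+4-20=0; pred: 69+20-13=76
First extinction: prey at step 4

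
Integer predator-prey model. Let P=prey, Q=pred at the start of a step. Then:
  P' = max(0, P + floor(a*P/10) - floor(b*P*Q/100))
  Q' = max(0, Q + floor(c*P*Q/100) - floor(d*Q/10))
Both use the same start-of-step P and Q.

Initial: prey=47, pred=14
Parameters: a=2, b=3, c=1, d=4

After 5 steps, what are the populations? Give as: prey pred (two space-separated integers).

Answer: 17 7

Derivation:
Step 1: prey: 47+9-19=37; pred: 14+6-5=15
Step 2: prey: 37+7-16=28; pred: 15+5-6=14
Step 3: prey: 28+5-11=22; pred: 14+3-5=12
Step 4: prey: 22+4-7=19; pred: 12+2-4=10
Step 5: prey: 19+3-5=17; pred: 10+1-4=7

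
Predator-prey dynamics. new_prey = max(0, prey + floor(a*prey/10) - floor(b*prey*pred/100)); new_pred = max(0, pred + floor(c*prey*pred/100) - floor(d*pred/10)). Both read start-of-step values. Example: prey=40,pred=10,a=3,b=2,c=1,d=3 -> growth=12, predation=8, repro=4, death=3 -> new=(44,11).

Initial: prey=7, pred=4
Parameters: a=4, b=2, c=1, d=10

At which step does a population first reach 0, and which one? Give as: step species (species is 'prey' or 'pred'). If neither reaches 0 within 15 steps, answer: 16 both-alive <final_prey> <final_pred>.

Answer: 1 pred

Derivation:
Step 1: prey: 7+2-0=9; pred: 4+0-4=0
First extinction: pred at step 1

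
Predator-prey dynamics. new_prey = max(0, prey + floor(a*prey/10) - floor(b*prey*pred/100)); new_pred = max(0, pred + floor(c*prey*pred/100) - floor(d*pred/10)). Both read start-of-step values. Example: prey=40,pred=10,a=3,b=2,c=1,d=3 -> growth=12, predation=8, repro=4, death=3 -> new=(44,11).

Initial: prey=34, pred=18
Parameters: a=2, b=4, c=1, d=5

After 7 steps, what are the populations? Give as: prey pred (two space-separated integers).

Answer: 12 1

Derivation:
Step 1: prey: 34+6-24=16; pred: 18+6-9=15
Step 2: prey: 16+3-9=10; pred: 15+2-7=10
Step 3: prey: 10+2-4=8; pred: 10+1-5=6
Step 4: prey: 8+1-1=8; pred: 6+0-3=3
Step 5: prey: 8+1-0=9; pred: 3+0-1=2
Step 6: prey: 9+1-0=10; pred: 2+0-1=1
Step 7: prey: 10+2-0=12; pred: 1+0-0=1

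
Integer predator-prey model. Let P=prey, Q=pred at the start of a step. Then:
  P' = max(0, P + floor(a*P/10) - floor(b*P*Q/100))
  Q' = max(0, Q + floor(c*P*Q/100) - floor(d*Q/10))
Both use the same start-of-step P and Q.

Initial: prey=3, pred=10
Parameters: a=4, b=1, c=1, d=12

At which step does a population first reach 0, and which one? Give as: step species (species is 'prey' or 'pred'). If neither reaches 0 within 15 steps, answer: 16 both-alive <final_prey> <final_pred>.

Step 1: prey: 3+1-0=4; pred: 10+0-12=0
First extinction: pred at step 1

Answer: 1 pred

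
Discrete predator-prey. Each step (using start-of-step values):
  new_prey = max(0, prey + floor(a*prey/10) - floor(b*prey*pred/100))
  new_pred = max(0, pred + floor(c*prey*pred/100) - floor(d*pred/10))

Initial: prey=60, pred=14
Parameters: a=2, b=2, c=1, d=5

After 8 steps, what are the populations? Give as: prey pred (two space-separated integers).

Step 1: prey: 60+12-16=56; pred: 14+8-7=15
Step 2: prey: 56+11-16=51; pred: 15+8-7=16
Step 3: prey: 51+10-16=45; pred: 16+8-8=16
Step 4: prey: 45+9-14=40; pred: 16+7-8=15
Step 5: prey: 40+8-12=36; pred: 15+6-7=14
Step 6: prey: 36+7-10=33; pred: 14+5-7=12
Step 7: prey: 33+6-7=32; pred: 12+3-6=9
Step 8: prey: 32+6-5=33; pred: 9+2-4=7

Answer: 33 7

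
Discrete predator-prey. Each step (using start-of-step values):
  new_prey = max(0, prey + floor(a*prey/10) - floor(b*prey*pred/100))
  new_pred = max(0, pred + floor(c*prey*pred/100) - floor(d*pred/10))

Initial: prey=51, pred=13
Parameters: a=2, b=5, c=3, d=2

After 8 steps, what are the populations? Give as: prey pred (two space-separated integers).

Answer: 0 14

Derivation:
Step 1: prey: 51+10-33=28; pred: 13+19-2=30
Step 2: prey: 28+5-42=0; pred: 30+25-6=49
Step 3: prey: 0+0-0=0; pred: 49+0-9=40
Step 4: prey: 0+0-0=0; pred: 40+0-8=32
Step 5: prey: 0+0-0=0; pred: 32+0-6=26
Step 6: prey: 0+0-0=0; pred: 26+0-5=21
Step 7: prey: 0+0-0=0; pred: 21+0-4=17
Step 8: prey: 0+0-0=0; pred: 17+0-3=14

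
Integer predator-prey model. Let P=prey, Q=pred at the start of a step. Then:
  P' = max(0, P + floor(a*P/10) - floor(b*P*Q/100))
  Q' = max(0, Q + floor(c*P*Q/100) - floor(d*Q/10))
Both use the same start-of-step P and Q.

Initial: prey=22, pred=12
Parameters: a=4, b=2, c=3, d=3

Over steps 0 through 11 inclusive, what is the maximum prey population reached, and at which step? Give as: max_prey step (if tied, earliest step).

Step 1: prey: 22+8-5=25; pred: 12+7-3=16
Step 2: prey: 25+10-8=27; pred: 16+12-4=24
Step 3: prey: 27+10-12=25; pred: 24+19-7=36
Step 4: prey: 25+10-18=17; pred: 36+27-10=53
Step 5: prey: 17+6-18=5; pred: 53+27-15=65
Step 6: prey: 5+2-6=1; pred: 65+9-19=55
Step 7: prey: 1+0-1=0; pred: 55+1-16=40
Step 8: prey: 0+0-0=0; pred: 40+0-12=28
Step 9: prey: 0+0-0=0; pred: 28+0-8=20
Step 10: prey: 0+0-0=0; pred: 20+0-6=14
Step 11: prey: 0+0-0=0; pred: 14+0-4=10
Max prey = 27 at step 2

Answer: 27 2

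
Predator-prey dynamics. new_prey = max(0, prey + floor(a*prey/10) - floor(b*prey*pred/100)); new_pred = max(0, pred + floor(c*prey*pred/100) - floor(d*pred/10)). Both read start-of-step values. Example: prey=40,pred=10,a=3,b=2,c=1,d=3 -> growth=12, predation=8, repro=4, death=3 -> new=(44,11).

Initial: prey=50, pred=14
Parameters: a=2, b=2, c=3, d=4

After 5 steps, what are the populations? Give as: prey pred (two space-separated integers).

Step 1: prey: 50+10-14=46; pred: 14+21-5=30
Step 2: prey: 46+9-27=28; pred: 30+41-12=59
Step 3: prey: 28+5-33=0; pred: 59+49-23=85
Step 4: prey: 0+0-0=0; pred: 85+0-34=51
Step 5: prey: 0+0-0=0; pred: 51+0-20=31

Answer: 0 31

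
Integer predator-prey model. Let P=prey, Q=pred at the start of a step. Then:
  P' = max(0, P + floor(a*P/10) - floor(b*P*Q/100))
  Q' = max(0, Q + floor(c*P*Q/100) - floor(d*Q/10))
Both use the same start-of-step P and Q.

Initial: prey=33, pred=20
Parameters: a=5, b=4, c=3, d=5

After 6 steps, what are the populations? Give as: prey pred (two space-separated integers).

Answer: 0 4

Derivation:
Step 1: prey: 33+16-26=23; pred: 20+19-10=29
Step 2: prey: 23+11-26=8; pred: 29+20-14=35
Step 3: prey: 8+4-11=1; pred: 35+8-17=26
Step 4: prey: 1+0-1=0; pred: 26+0-13=13
Step 5: prey: 0+0-0=0; pred: 13+0-6=7
Step 6: prey: 0+0-0=0; pred: 7+0-3=4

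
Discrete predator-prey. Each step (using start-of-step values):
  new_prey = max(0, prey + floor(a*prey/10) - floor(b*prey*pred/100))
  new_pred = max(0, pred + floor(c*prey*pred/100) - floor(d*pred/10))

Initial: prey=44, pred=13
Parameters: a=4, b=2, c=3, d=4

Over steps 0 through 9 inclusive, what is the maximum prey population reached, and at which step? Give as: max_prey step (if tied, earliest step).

Step 1: prey: 44+17-11=50; pred: 13+17-5=25
Step 2: prey: 50+20-25=45; pred: 25+37-10=52
Step 3: prey: 45+18-46=17; pred: 52+70-20=102
Step 4: prey: 17+6-34=0; pred: 102+52-40=114
Step 5: prey: 0+0-0=0; pred: 114+0-45=69
Step 6: prey: 0+0-0=0; pred: 69+0-27=42
Step 7: prey: 0+0-0=0; pred: 42+0-16=26
Step 8: prey: 0+0-0=0; pred: 26+0-10=16
Step 9: prey: 0+0-0=0; pred: 16+0-6=10
Max prey = 50 at step 1

Answer: 50 1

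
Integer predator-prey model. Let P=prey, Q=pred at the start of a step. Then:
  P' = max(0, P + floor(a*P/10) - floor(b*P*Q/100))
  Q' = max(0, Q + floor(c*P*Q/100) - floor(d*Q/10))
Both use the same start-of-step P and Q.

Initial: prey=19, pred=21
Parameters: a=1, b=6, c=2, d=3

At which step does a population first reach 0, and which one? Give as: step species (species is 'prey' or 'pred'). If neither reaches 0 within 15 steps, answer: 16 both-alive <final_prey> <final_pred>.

Step 1: prey: 19+1-23=0; pred: 21+7-6=22
First extinction: prey at step 1

Answer: 1 prey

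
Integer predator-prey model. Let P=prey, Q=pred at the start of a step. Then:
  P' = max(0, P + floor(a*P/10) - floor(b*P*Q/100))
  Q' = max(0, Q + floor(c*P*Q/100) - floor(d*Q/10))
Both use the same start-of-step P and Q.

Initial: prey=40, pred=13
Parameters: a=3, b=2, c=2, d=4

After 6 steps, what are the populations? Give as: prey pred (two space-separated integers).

Step 1: prey: 40+12-10=42; pred: 13+10-5=18
Step 2: prey: 42+12-15=39; pred: 18+15-7=26
Step 3: prey: 39+11-20=30; pred: 26+20-10=36
Step 4: prey: 30+9-21=18; pred: 36+21-14=43
Step 5: prey: 18+5-15=8; pred: 43+15-17=41
Step 6: prey: 8+2-6=4; pred: 41+6-16=31

Answer: 4 31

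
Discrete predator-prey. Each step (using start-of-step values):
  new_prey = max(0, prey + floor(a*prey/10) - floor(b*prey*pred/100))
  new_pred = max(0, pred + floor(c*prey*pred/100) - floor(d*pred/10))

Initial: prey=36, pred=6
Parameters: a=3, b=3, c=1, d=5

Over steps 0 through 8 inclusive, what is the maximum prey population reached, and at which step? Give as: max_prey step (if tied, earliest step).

Step 1: prey: 36+10-6=40; pred: 6+2-3=5
Step 2: prey: 40+12-6=46; pred: 5+2-2=5
Step 3: prey: 46+13-6=53; pred: 5+2-2=5
Step 4: prey: 53+15-7=61; pred: 5+2-2=5
Step 5: prey: 61+18-9=70; pred: 5+3-2=6
Step 6: prey: 70+21-12=79; pred: 6+4-3=7
Step 7: prey: 79+23-16=86; pred: 7+5-3=9
Step 8: prey: 86+25-23=88; pred: 9+7-4=12
Max prey = 88 at step 8

Answer: 88 8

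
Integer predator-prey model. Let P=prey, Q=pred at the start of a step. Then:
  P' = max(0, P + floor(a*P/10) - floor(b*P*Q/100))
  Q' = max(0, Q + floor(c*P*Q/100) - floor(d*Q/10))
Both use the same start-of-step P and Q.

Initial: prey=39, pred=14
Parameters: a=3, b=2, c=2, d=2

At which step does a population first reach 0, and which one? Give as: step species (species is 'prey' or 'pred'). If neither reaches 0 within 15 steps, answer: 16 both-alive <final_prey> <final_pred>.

Answer: 5 prey

Derivation:
Step 1: prey: 39+11-10=40; pred: 14+10-2=22
Step 2: prey: 40+12-17=35; pred: 22+17-4=35
Step 3: prey: 35+10-24=21; pred: 35+24-7=52
Step 4: prey: 21+6-21=6; pred: 52+21-10=63
Step 5: prey: 6+1-7=0; pred: 63+7-12=58
First extinction: prey at step 5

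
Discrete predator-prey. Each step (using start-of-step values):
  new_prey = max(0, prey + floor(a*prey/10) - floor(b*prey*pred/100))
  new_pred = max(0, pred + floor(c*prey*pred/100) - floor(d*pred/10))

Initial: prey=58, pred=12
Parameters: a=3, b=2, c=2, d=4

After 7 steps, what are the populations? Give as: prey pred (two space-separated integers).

Answer: 0 17

Derivation:
Step 1: prey: 58+17-13=62; pred: 12+13-4=21
Step 2: prey: 62+18-26=54; pred: 21+26-8=39
Step 3: prey: 54+16-42=28; pred: 39+42-15=66
Step 4: prey: 28+8-36=0; pred: 66+36-26=76
Step 5: prey: 0+0-0=0; pred: 76+0-30=46
Step 6: prey: 0+0-0=0; pred: 46+0-18=28
Step 7: prey: 0+0-0=0; pred: 28+0-11=17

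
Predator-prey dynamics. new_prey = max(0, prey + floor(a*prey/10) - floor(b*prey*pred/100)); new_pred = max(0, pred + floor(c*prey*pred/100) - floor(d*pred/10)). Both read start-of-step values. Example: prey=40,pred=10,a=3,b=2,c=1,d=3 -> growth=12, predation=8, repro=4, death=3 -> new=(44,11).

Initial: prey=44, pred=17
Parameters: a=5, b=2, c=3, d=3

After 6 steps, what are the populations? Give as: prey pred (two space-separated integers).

Answer: 0 54

Derivation:
Step 1: prey: 44+22-14=52; pred: 17+22-5=34
Step 2: prey: 52+26-35=43; pred: 34+53-10=77
Step 3: prey: 43+21-66=0; pred: 77+99-23=153
Step 4: prey: 0+0-0=0; pred: 153+0-45=108
Step 5: prey: 0+0-0=0; pred: 108+0-32=76
Step 6: prey: 0+0-0=0; pred: 76+0-22=54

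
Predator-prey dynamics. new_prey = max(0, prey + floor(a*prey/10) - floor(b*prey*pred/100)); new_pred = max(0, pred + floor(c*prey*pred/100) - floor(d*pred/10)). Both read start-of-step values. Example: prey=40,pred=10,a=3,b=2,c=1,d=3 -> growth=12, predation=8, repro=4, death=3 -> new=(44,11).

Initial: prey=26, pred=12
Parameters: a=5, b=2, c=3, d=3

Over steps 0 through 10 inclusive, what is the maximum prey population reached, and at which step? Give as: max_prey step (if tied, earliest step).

Answer: 38 2

Derivation:
Step 1: prey: 26+13-6=33; pred: 12+9-3=18
Step 2: prey: 33+16-11=38; pred: 18+17-5=30
Step 3: prey: 38+19-22=35; pred: 30+34-9=55
Step 4: prey: 35+17-38=14; pred: 55+57-16=96
Step 5: prey: 14+7-26=0; pred: 96+40-28=108
Step 6: prey: 0+0-0=0; pred: 108+0-32=76
Step 7: prey: 0+0-0=0; pred: 76+0-22=54
Step 8: prey: 0+0-0=0; pred: 54+0-16=38
Step 9: prey: 0+0-0=0; pred: 38+0-11=27
Step 10: prey: 0+0-0=0; pred: 27+0-8=19
Max prey = 38 at step 2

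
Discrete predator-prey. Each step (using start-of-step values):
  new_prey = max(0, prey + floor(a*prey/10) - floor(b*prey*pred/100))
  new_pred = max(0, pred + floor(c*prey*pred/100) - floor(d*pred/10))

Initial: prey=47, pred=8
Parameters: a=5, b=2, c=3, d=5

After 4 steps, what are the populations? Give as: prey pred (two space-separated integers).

Step 1: prey: 47+23-7=63; pred: 8+11-4=15
Step 2: prey: 63+31-18=76; pred: 15+28-7=36
Step 3: prey: 76+38-54=60; pred: 36+82-18=100
Step 4: prey: 60+30-120=0; pred: 100+180-50=230

Answer: 0 230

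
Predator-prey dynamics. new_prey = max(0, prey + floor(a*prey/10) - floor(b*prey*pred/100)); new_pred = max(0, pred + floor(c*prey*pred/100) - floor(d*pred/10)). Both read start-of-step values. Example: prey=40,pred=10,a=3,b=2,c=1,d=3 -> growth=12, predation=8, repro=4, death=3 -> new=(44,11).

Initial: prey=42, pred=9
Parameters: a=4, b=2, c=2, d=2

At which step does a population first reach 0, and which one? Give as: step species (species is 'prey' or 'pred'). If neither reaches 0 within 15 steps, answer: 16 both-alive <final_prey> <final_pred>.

Step 1: prey: 42+16-7=51; pred: 9+7-1=15
Step 2: prey: 51+20-15=56; pred: 15+15-3=27
Step 3: prey: 56+22-30=48; pred: 27+30-5=52
Step 4: prey: 48+19-49=18; pred: 52+49-10=91
Step 5: prey: 18+7-32=0; pred: 91+32-18=105
First extinction: prey at step 5

Answer: 5 prey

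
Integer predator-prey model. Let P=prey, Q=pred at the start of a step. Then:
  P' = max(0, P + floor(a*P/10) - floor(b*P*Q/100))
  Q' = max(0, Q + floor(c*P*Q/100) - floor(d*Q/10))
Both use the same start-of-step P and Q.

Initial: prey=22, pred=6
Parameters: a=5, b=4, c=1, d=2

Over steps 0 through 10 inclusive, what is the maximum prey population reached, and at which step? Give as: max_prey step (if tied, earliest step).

Step 1: prey: 22+11-5=28; pred: 6+1-1=6
Step 2: prey: 28+14-6=36; pred: 6+1-1=6
Step 3: prey: 36+18-8=46; pred: 6+2-1=7
Step 4: prey: 46+23-12=57; pred: 7+3-1=9
Step 5: prey: 57+28-20=65; pred: 9+5-1=13
Step 6: prey: 65+32-33=64; pred: 13+8-2=19
Step 7: prey: 64+32-48=48; pred: 19+12-3=28
Step 8: prey: 48+24-53=19; pred: 28+13-5=36
Step 9: prey: 19+9-27=1; pred: 36+6-7=35
Step 10: prey: 1+0-1=0; pred: 35+0-7=28
Max prey = 65 at step 5

Answer: 65 5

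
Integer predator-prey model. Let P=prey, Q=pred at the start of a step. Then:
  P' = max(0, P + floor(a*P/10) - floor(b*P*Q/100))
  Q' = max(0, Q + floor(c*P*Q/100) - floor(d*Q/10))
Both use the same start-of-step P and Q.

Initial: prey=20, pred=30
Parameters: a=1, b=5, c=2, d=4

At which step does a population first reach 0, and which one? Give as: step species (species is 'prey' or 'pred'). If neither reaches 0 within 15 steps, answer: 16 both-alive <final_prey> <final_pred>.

Step 1: prey: 20+2-30=0; pred: 30+12-12=30
First extinction: prey at step 1

Answer: 1 prey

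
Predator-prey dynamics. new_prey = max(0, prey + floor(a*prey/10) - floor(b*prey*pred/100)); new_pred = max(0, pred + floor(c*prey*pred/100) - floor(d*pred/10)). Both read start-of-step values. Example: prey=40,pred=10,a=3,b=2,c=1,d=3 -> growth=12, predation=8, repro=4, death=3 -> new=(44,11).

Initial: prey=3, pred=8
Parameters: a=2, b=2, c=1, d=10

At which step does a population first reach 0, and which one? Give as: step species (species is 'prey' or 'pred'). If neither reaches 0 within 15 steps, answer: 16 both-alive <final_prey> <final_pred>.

Answer: 1 pred

Derivation:
Step 1: prey: 3+0-0=3; pred: 8+0-8=0
First extinction: pred at step 1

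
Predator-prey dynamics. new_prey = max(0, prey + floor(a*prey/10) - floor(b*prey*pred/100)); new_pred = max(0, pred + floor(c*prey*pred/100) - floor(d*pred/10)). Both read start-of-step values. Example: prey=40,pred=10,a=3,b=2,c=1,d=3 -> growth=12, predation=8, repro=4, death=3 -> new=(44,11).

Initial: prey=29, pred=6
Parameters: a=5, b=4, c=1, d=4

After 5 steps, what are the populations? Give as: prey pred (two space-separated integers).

Answer: 113 7

Derivation:
Step 1: prey: 29+14-6=37; pred: 6+1-2=5
Step 2: prey: 37+18-7=48; pred: 5+1-2=4
Step 3: prey: 48+24-7=65; pred: 4+1-1=4
Step 4: prey: 65+32-10=87; pred: 4+2-1=5
Step 5: prey: 87+43-17=113; pred: 5+4-2=7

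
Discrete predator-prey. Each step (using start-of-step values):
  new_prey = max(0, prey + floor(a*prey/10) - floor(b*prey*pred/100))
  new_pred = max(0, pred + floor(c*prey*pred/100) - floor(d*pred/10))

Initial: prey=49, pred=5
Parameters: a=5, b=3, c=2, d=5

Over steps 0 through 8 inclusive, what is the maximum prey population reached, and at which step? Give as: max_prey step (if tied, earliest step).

Step 1: prey: 49+24-7=66; pred: 5+4-2=7
Step 2: prey: 66+33-13=86; pred: 7+9-3=13
Step 3: prey: 86+43-33=96; pred: 13+22-6=29
Step 4: prey: 96+48-83=61; pred: 29+55-14=70
Step 5: prey: 61+30-128=0; pred: 70+85-35=120
Step 6: prey: 0+0-0=0; pred: 120+0-60=60
Step 7: prey: 0+0-0=0; pred: 60+0-30=30
Step 8: prey: 0+0-0=0; pred: 30+0-15=15
Max prey = 96 at step 3

Answer: 96 3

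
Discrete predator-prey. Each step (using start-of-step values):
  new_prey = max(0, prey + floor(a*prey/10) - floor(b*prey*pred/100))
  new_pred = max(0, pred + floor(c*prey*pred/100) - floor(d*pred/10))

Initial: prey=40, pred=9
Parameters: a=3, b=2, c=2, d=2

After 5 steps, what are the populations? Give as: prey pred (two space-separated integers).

Step 1: prey: 40+12-7=45; pred: 9+7-1=15
Step 2: prey: 45+13-13=45; pred: 15+13-3=25
Step 3: prey: 45+13-22=36; pred: 25+22-5=42
Step 4: prey: 36+10-30=16; pred: 42+30-8=64
Step 5: prey: 16+4-20=0; pred: 64+20-12=72

Answer: 0 72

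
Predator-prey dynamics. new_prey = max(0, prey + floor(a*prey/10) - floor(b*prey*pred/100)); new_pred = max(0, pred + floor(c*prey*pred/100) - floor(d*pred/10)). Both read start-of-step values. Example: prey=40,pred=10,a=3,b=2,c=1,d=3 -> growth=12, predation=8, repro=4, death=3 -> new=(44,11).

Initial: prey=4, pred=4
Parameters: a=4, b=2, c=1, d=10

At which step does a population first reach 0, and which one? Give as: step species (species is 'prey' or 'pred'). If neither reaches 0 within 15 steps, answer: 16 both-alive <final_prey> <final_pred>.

Step 1: prey: 4+1-0=5; pred: 4+0-4=0
First extinction: pred at step 1

Answer: 1 pred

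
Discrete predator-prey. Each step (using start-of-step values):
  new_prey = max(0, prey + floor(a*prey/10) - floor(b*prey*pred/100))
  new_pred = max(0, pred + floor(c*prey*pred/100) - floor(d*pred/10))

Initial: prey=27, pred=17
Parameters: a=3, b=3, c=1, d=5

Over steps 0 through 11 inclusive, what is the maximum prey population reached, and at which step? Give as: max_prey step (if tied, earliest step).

Answer: 117 11

Derivation:
Step 1: prey: 27+8-13=22; pred: 17+4-8=13
Step 2: prey: 22+6-8=20; pred: 13+2-6=9
Step 3: prey: 20+6-5=21; pred: 9+1-4=6
Step 4: prey: 21+6-3=24; pred: 6+1-3=4
Step 5: prey: 24+7-2=29; pred: 4+0-2=2
Step 6: prey: 29+8-1=36; pred: 2+0-1=1
Step 7: prey: 36+10-1=45; pred: 1+0-0=1
Step 8: prey: 45+13-1=57; pred: 1+0-0=1
Step 9: prey: 57+17-1=73; pred: 1+0-0=1
Step 10: prey: 73+21-2=92; pred: 1+0-0=1
Step 11: prey: 92+27-2=117; pred: 1+0-0=1
Max prey = 117 at step 11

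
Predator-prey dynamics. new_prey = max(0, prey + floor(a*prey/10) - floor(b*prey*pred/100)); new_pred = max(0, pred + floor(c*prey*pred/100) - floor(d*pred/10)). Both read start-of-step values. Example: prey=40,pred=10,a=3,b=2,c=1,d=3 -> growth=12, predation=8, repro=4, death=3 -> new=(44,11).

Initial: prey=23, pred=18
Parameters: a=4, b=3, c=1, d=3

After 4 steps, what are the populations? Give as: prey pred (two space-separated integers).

Step 1: prey: 23+9-12=20; pred: 18+4-5=17
Step 2: prey: 20+8-10=18; pred: 17+3-5=15
Step 3: prey: 18+7-8=17; pred: 15+2-4=13
Step 4: prey: 17+6-6=17; pred: 13+2-3=12

Answer: 17 12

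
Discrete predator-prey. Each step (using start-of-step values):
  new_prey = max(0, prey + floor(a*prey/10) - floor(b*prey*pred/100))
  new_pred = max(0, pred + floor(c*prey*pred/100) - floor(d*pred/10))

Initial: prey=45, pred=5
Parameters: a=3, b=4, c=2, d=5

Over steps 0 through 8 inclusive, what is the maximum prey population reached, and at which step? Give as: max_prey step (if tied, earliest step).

Step 1: prey: 45+13-9=49; pred: 5+4-2=7
Step 2: prey: 49+14-13=50; pred: 7+6-3=10
Step 3: prey: 50+15-20=45; pred: 10+10-5=15
Step 4: prey: 45+13-27=31; pred: 15+13-7=21
Step 5: prey: 31+9-26=14; pred: 21+13-10=24
Step 6: prey: 14+4-13=5; pred: 24+6-12=18
Step 7: prey: 5+1-3=3; pred: 18+1-9=10
Step 8: prey: 3+0-1=2; pred: 10+0-5=5
Max prey = 50 at step 2

Answer: 50 2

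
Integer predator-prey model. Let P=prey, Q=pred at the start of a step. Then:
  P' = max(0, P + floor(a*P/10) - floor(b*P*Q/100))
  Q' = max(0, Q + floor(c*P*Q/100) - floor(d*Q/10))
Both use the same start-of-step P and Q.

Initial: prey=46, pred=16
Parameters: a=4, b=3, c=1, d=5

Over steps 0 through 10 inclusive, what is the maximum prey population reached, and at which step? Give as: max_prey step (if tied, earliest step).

Step 1: prey: 46+18-22=42; pred: 16+7-8=15
Step 2: prey: 42+16-18=40; pred: 15+6-7=14
Step 3: prey: 40+16-16=40; pred: 14+5-7=12
Step 4: prey: 40+16-14=42; pred: 12+4-6=10
Step 5: prey: 42+16-12=46; pred: 10+4-5=9
Step 6: prey: 46+18-12=52; pred: 9+4-4=9
Step 7: prey: 52+20-14=58; pred: 9+4-4=9
Step 8: prey: 58+23-15=66; pred: 9+5-4=10
Step 9: prey: 66+26-19=73; pred: 10+6-5=11
Step 10: prey: 73+29-24=78; pred: 11+8-5=14
Max prey = 78 at step 10

Answer: 78 10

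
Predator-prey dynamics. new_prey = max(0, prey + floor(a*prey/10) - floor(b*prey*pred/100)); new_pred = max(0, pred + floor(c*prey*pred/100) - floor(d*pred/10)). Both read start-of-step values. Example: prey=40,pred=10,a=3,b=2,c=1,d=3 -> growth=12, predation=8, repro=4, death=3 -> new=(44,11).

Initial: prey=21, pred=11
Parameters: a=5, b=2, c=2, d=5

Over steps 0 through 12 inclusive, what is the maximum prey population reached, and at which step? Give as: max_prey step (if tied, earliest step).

Step 1: prey: 21+10-4=27; pred: 11+4-5=10
Step 2: prey: 27+13-5=35; pred: 10+5-5=10
Step 3: prey: 35+17-7=45; pred: 10+7-5=12
Step 4: prey: 45+22-10=57; pred: 12+10-6=16
Step 5: prey: 57+28-18=67; pred: 16+18-8=26
Step 6: prey: 67+33-34=66; pred: 26+34-13=47
Step 7: prey: 66+33-62=37; pred: 47+62-23=86
Step 8: prey: 37+18-63=0; pred: 86+63-43=106
Step 9: prey: 0+0-0=0; pred: 106+0-53=53
Step 10: prey: 0+0-0=0; pred: 53+0-26=27
Step 11: prey: 0+0-0=0; pred: 27+0-13=14
Step 12: prey: 0+0-0=0; pred: 14+0-7=7
Max prey = 67 at step 5

Answer: 67 5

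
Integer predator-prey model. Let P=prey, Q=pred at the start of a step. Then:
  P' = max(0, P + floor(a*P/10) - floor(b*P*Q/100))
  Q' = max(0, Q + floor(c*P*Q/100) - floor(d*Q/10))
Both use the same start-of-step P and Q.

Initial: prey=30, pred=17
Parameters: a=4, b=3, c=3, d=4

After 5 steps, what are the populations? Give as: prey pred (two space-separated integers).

Answer: 1 18

Derivation:
Step 1: prey: 30+12-15=27; pred: 17+15-6=26
Step 2: prey: 27+10-21=16; pred: 26+21-10=37
Step 3: prey: 16+6-17=5; pred: 37+17-14=40
Step 4: prey: 5+2-6=1; pred: 40+6-16=30
Step 5: prey: 1+0-0=1; pred: 30+0-12=18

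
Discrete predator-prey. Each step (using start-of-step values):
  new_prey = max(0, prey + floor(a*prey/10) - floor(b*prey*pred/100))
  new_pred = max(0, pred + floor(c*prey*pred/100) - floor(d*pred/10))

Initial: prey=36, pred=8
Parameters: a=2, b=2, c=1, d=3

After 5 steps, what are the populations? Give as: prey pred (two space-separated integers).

Answer: 39 10

Derivation:
Step 1: prey: 36+7-5=38; pred: 8+2-2=8
Step 2: prey: 38+7-6=39; pred: 8+3-2=9
Step 3: prey: 39+7-7=39; pred: 9+3-2=10
Step 4: prey: 39+7-7=39; pred: 10+3-3=10
Step 5: prey: 39+7-7=39; pred: 10+3-3=10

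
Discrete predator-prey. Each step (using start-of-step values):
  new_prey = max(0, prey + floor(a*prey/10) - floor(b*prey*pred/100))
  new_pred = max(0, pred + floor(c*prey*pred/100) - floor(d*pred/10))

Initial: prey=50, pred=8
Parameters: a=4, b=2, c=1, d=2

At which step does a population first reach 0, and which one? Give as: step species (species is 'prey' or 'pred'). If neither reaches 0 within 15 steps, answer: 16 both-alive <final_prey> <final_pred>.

Answer: 7 prey

Derivation:
Step 1: prey: 50+20-8=62; pred: 8+4-1=11
Step 2: prey: 62+24-13=73; pred: 11+6-2=15
Step 3: prey: 73+29-21=81; pred: 15+10-3=22
Step 4: prey: 81+32-35=78; pred: 22+17-4=35
Step 5: prey: 78+31-54=55; pred: 35+27-7=55
Step 6: prey: 55+22-60=17; pred: 55+30-11=74
Step 7: prey: 17+6-25=0; pred: 74+12-14=72
First extinction: prey at step 7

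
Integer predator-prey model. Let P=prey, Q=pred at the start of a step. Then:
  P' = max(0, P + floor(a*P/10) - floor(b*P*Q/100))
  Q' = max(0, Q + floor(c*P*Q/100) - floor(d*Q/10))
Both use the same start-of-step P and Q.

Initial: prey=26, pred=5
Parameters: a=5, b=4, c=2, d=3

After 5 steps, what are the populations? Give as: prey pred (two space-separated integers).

Answer: 27 38

Derivation:
Step 1: prey: 26+13-5=34; pred: 5+2-1=6
Step 2: prey: 34+17-8=43; pred: 6+4-1=9
Step 3: prey: 43+21-15=49; pred: 9+7-2=14
Step 4: prey: 49+24-27=46; pred: 14+13-4=23
Step 5: prey: 46+23-42=27; pred: 23+21-6=38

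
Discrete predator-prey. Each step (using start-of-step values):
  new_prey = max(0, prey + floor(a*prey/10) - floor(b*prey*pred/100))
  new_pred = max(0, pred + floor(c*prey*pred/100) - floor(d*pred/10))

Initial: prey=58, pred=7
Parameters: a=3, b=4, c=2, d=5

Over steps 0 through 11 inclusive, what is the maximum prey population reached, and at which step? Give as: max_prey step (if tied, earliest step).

Answer: 59 1

Derivation:
Step 1: prey: 58+17-16=59; pred: 7+8-3=12
Step 2: prey: 59+17-28=48; pred: 12+14-6=20
Step 3: prey: 48+14-38=24; pred: 20+19-10=29
Step 4: prey: 24+7-27=4; pred: 29+13-14=28
Step 5: prey: 4+1-4=1; pred: 28+2-14=16
Step 6: prey: 1+0-0=1; pred: 16+0-8=8
Step 7: prey: 1+0-0=1; pred: 8+0-4=4
Step 8: prey: 1+0-0=1; pred: 4+0-2=2
Step 9: prey: 1+0-0=1; pred: 2+0-1=1
Step 10: prey: 1+0-0=1; pred: 1+0-0=1
Step 11: prey: 1+0-0=1; pred: 1+0-0=1
Max prey = 59 at step 1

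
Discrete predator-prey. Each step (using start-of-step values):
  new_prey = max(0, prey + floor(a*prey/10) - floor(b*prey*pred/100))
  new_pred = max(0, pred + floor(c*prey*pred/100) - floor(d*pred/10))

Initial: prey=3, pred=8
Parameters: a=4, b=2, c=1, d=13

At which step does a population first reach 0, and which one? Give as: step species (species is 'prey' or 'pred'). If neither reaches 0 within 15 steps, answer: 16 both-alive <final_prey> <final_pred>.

Step 1: prey: 3+1-0=4; pred: 8+0-10=0
First extinction: pred at step 1

Answer: 1 pred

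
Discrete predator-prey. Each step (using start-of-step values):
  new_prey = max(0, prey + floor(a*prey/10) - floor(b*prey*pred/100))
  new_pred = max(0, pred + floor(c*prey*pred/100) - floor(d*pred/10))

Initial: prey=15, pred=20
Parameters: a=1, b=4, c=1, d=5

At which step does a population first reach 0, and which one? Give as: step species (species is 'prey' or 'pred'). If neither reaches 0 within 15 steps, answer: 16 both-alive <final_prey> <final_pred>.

Step 1: prey: 15+1-12=4; pred: 20+3-10=13
Step 2: prey: 4+0-2=2; pred: 13+0-6=7
Step 3: prey: 2+0-0=2; pred: 7+0-3=4
Step 4: prey: 2+0-0=2; pred: 4+0-2=2
Step 5: prey: 2+0-0=2; pred: 2+0-1=1
Step 6: prey: 2+0-0=2; pred: 1+0-0=1
Steps 7-15: state stable at prey=2, pred=1 (no change)
No extinction within 15 steps

Answer: 16 both-alive 2 1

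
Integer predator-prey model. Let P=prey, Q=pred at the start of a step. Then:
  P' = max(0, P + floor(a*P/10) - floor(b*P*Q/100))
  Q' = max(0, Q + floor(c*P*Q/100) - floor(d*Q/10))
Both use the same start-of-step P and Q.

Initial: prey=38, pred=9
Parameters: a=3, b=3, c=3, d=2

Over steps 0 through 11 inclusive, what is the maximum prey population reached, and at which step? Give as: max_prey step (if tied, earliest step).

Answer: 39 1

Derivation:
Step 1: prey: 38+11-10=39; pred: 9+10-1=18
Step 2: prey: 39+11-21=29; pred: 18+21-3=36
Step 3: prey: 29+8-31=6; pred: 36+31-7=60
Step 4: prey: 6+1-10=0; pred: 60+10-12=58
Step 5: prey: 0+0-0=0; pred: 58+0-11=47
Step 6: prey: 0+0-0=0; pred: 47+0-9=38
Step 7: prey: 0+0-0=0; pred: 38+0-7=31
Step 8: prey: 0+0-0=0; pred: 31+0-6=25
Step 9: prey: 0+0-0=0; pred: 25+0-5=20
Step 10: prey: 0+0-0=0; pred: 20+0-4=16
Step 11: prey: 0+0-0=0; pred: 16+0-3=13
Max prey = 39 at step 1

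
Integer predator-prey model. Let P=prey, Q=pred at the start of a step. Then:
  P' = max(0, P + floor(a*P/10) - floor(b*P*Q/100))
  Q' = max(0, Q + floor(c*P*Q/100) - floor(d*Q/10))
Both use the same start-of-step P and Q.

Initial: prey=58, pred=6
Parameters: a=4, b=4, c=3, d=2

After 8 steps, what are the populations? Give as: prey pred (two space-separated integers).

Step 1: prey: 58+23-13=68; pred: 6+10-1=15
Step 2: prey: 68+27-40=55; pred: 15+30-3=42
Step 3: prey: 55+22-92=0; pred: 42+69-8=103
Step 4: prey: 0+0-0=0; pred: 103+0-20=83
Step 5: prey: 0+0-0=0; pred: 83+0-16=67
Step 6: prey: 0+0-0=0; pred: 67+0-13=54
Step 7: prey: 0+0-0=0; pred: 54+0-10=44
Step 8: prey: 0+0-0=0; pred: 44+0-8=36

Answer: 0 36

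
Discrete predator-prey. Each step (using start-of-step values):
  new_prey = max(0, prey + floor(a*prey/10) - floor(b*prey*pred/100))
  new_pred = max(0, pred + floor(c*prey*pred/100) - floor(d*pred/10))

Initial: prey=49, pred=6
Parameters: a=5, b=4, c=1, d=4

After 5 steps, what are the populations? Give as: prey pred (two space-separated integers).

Step 1: prey: 49+24-11=62; pred: 6+2-2=6
Step 2: prey: 62+31-14=79; pred: 6+3-2=7
Step 3: prey: 79+39-22=96; pred: 7+5-2=10
Step 4: prey: 96+48-38=106; pred: 10+9-4=15
Step 5: prey: 106+53-63=96; pred: 15+15-6=24

Answer: 96 24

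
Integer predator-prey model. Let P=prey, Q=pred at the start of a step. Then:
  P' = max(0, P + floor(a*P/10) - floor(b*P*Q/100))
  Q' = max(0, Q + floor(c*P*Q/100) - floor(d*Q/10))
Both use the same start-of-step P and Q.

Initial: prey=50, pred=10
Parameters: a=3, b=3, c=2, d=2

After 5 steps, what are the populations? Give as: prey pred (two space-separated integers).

Answer: 0 44

Derivation:
Step 1: prey: 50+15-15=50; pred: 10+10-2=18
Step 2: prey: 50+15-27=38; pred: 18+18-3=33
Step 3: prey: 38+11-37=12; pred: 33+25-6=52
Step 4: prey: 12+3-18=0; pred: 52+12-10=54
Step 5: prey: 0+0-0=0; pred: 54+0-10=44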